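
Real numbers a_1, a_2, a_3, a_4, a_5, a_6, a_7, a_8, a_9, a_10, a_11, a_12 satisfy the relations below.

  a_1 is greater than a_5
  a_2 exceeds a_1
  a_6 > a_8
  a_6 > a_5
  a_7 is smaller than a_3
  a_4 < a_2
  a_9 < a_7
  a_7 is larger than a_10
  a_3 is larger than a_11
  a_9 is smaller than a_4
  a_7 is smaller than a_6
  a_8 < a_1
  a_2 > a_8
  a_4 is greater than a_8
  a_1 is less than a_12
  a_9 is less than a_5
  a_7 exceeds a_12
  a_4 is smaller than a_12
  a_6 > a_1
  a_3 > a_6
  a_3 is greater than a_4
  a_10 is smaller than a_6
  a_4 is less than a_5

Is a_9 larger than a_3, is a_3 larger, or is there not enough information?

a_3

Chaining the given relations: a_9 < a_4 < a_5 < a_1 < a_12 < a_7 < a_6 < a_3.
So a_3 is larger.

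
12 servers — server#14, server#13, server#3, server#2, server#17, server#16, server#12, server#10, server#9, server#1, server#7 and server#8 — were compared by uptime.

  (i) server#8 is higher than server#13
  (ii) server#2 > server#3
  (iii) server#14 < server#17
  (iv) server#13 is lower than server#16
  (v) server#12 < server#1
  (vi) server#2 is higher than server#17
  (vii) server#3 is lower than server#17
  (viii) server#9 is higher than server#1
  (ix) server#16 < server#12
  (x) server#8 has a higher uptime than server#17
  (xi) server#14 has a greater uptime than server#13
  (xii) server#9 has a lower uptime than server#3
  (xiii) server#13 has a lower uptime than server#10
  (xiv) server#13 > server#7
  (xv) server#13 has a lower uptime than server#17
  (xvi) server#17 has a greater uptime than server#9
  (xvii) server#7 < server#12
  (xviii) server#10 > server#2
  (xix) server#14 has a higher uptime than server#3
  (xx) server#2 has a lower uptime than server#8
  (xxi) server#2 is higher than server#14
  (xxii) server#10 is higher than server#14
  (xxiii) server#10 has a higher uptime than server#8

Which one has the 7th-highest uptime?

The consecutive relations fix a unique order: server#7 < server#13 < server#16 < server#12 < server#1 < server#9 < server#3 < server#14 < server#17 < server#2 < server#8 < server#10.
The 7th largest is server#9.

server#9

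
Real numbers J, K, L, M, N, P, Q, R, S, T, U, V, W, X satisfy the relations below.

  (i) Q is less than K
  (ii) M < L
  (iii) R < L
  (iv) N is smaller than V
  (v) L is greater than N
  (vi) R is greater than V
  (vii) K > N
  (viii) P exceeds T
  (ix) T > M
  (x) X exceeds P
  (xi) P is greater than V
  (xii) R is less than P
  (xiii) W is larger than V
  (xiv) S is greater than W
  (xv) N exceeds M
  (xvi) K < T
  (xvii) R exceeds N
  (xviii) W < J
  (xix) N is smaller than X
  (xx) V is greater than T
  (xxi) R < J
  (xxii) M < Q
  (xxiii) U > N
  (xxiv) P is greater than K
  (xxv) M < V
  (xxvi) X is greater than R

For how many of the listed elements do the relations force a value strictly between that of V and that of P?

Chaining upward from V reaches: W, R, L, J, S, X.
Chaining downward from P reaches: M, Q, N, K, T, R.
Strictly between V and P are those in both lists: R — 1 element.

1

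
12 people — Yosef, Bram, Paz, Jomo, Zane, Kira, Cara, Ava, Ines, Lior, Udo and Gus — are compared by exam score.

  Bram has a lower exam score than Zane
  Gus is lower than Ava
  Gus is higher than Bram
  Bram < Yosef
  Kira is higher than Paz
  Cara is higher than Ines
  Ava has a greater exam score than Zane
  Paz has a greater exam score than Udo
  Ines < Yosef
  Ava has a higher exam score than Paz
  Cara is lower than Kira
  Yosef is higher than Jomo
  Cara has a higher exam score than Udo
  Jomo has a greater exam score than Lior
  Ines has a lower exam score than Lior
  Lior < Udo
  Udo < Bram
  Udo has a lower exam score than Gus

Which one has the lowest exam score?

Lior is not least since Ines < Lior; Udo is not least since Lior < Udo; Jomo is not least since Lior < Jomo; Cara is not least since Udo < Cara; Bram is not least since Udo < Bram; Zane is not least since Bram < Zane; Paz is not least since Udo < Paz; Gus is not least since Bram < Gus; Yosef is not least since Ines < Yosef; Ava is not least since Paz < Ava; Kira is not least since Paz < Kira.
Only Ines has nothing below it, so Ines is the lowest exam score.

Ines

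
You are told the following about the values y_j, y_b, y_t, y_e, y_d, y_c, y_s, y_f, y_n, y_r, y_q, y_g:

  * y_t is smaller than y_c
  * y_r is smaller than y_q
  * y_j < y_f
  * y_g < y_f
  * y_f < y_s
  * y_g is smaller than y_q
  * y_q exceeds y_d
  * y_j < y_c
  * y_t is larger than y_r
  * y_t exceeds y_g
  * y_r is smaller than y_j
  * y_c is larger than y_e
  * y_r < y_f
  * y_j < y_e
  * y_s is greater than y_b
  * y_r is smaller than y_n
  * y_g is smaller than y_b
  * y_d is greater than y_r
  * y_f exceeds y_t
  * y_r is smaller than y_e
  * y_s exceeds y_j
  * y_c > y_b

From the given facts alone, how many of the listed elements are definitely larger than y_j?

Directly above y_j: y_f, y_e, y_c, y_s.
Nothing else is reachable above y_j; 4 in all.

4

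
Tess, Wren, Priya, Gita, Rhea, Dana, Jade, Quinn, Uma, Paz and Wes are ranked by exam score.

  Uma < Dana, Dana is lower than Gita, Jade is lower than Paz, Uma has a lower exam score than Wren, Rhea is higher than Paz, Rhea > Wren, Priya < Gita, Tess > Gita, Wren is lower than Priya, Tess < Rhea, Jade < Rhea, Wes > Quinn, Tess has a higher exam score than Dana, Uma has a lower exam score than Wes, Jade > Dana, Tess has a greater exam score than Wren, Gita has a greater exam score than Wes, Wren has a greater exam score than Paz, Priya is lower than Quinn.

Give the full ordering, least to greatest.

Each adjacent pair is fixed by a given relation: Uma < Dana; Dana < Jade; Jade < Paz; Paz < Wren; Wren < Priya; Priya < Quinn; Quinn < Wes; Wes < Gita; Gita < Tess; Tess < Rhea. Chaining them end to end gives the full order.

Uma < Dana < Jade < Paz < Wren < Priya < Quinn < Wes < Gita < Tess < Rhea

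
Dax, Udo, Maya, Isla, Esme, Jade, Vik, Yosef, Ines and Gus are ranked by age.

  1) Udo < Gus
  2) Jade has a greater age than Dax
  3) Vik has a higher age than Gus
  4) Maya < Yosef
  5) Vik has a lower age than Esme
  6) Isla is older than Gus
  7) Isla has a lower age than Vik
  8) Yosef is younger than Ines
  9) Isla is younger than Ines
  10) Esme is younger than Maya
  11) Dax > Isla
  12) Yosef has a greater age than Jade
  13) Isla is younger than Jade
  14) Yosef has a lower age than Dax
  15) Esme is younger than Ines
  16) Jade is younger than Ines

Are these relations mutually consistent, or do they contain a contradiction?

inconsistent

Chaining the given relations yields Yosef < Dax < Jade, so Yosef < Jade. But one relation states Jade < Yosef. These cannot both hold.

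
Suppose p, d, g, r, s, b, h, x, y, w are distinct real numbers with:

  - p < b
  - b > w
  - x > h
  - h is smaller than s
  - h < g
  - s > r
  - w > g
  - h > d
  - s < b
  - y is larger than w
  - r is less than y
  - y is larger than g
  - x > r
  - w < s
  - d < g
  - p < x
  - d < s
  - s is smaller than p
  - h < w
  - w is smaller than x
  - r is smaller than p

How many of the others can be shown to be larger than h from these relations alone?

7

The elements the relations force above h are g, w, s, y, p, b, x — no chain reaches any other.
That is 7.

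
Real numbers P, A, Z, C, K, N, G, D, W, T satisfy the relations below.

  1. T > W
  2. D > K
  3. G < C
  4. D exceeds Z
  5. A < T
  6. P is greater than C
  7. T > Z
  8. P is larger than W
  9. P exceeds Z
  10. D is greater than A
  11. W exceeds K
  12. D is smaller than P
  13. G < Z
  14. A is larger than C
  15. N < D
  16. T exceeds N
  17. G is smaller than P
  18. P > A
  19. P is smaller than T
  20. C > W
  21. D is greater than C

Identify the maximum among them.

T

Chaining downward from T: directly below it, W, Z, N, A, P; then G, K, C, D.
That covers every other element, and nothing is given above T, so T is the maximum.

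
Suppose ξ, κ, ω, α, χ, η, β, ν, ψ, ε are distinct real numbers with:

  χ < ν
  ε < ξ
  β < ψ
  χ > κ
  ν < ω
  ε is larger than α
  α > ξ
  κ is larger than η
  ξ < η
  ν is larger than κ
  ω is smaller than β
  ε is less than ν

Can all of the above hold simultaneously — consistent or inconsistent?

inconsistent

Chaining the given relations yields α < ε < ξ, so α < ξ. But one relation states ξ < α. These cannot both hold.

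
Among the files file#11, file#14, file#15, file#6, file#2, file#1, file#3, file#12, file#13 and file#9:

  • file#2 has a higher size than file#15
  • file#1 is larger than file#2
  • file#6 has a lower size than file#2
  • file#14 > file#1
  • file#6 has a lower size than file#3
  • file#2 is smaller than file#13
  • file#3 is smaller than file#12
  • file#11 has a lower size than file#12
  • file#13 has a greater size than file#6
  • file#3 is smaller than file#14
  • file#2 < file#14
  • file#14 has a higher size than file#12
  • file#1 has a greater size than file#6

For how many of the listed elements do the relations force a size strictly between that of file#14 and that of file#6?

The relations place file#6 below file#14. An element lies strictly between them when it is forced above file#6 and also forced below file#14.
Above file#6: {file#3, file#2, file#12, file#13, file#1}. Below file#14: {file#11, file#15, file#3, file#2, file#12, file#1}.
Intersection: {file#3, file#2, file#12, file#1} — 4.

4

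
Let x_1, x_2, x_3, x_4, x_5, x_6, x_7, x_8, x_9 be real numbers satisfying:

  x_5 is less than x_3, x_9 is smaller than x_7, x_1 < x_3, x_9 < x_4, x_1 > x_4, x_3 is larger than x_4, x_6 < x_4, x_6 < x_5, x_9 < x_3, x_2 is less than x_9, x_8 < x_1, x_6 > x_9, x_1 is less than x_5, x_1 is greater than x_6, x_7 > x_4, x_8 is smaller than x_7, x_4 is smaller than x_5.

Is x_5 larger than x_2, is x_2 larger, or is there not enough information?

x_2 < x_9 < x_6 < x_1 < x_5, by transitivity through x_9, x_6, x_1.
So x_5 is larger.

x_5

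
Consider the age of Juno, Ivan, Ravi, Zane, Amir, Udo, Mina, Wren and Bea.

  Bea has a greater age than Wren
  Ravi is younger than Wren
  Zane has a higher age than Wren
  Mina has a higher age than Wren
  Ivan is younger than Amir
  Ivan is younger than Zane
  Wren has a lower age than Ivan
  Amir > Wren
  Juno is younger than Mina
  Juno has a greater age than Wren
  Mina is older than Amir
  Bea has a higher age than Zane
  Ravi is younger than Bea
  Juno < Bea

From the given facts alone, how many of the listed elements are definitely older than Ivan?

Directly above Ivan: Zane, Amir.
One step further: Bea, Mina (4 so far).
No other element is forced above Ivan by the given relations, so the count is 4.

4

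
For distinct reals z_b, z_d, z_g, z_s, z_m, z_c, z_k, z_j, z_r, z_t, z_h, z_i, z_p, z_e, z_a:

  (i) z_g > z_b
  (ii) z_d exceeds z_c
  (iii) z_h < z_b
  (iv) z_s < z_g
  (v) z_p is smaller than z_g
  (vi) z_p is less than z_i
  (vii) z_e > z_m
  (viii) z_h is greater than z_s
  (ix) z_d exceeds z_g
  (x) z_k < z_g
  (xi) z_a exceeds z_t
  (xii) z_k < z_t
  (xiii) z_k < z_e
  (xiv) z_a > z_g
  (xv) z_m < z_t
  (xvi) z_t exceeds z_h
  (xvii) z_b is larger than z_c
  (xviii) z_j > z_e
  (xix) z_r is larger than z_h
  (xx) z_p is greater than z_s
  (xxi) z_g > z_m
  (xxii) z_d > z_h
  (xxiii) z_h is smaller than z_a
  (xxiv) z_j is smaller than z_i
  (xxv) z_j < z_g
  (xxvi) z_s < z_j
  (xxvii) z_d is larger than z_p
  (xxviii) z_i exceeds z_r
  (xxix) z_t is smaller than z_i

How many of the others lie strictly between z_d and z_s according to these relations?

Chaining upward from z_s reaches: z_h, z_r, z_t, z_b, z_j, z_p, z_g, z_i, z_a.
Chaining downward from z_d reaches: z_k, z_m, z_h, z_e, z_c, z_b, z_j, z_p, z_g.
Strictly between z_s and z_d are those in both lists: z_h, z_b, z_j, z_p, z_g — 5 elements.

5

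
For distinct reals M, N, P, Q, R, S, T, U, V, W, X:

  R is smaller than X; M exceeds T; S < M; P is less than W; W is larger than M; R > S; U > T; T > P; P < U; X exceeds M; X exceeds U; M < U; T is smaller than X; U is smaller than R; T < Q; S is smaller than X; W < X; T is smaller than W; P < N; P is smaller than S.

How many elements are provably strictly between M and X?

Chaining upward from M reaches: U, W, R.
Chaining downward from X reaches: P, T, S, U, W, R.
Strictly between M and X are those in both lists: U, W, R — 3 elements.

3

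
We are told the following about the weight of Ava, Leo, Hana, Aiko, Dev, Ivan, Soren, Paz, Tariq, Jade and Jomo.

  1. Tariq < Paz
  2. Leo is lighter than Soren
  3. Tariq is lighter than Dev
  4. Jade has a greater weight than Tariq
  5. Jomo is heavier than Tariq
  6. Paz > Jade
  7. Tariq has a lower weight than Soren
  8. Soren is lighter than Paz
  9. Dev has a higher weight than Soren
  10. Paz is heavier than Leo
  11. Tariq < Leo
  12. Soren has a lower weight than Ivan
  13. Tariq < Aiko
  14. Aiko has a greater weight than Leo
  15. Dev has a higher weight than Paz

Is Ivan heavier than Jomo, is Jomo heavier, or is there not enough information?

undetermined

Following every chain through Jomo: below Jomo we get Tariq.
Ivan is not reached, and no chain runs the other way from Ivan to Jomo.
So the given relations leave the order of Jomo and Ivan undetermined.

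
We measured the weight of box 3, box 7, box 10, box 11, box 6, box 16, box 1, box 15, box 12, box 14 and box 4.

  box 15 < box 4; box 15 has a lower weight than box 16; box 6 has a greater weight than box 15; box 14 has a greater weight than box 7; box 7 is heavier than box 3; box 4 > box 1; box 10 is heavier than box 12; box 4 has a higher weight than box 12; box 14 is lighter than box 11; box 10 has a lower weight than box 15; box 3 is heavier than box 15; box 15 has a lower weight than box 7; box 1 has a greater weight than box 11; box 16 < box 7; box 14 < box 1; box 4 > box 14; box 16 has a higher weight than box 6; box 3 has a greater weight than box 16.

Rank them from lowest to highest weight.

Nothing is placed below box 12, so it is least; from there box 12 < box 10; box 10 < box 15; box 15 < box 6; box 6 < box 16; box 16 < box 3; box 3 < box 7; box 7 < box 14; box 14 < box 11; box 11 < box 1; box 1 < box 4, each given directly.

box 12 < box 10 < box 15 < box 6 < box 16 < box 3 < box 7 < box 14 < box 11 < box 1 < box 4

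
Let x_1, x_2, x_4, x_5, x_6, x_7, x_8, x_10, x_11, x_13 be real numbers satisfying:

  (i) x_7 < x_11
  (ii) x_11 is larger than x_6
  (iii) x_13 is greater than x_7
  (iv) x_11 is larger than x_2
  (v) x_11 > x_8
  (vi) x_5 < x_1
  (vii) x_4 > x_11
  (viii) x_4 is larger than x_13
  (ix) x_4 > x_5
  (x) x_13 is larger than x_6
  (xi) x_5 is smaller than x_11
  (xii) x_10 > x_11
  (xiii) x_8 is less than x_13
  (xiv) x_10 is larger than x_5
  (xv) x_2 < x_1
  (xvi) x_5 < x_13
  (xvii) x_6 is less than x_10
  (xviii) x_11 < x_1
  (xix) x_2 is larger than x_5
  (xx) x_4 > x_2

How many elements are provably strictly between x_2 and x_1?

1

Chaining upward from x_2 reaches: x_11, x_10, x_4.
Chaining downward from x_1 reaches: x_5, x_7, x_8, x_6, x_11.
Strictly between x_2 and x_1 are those in both lists: x_11 — 1 element.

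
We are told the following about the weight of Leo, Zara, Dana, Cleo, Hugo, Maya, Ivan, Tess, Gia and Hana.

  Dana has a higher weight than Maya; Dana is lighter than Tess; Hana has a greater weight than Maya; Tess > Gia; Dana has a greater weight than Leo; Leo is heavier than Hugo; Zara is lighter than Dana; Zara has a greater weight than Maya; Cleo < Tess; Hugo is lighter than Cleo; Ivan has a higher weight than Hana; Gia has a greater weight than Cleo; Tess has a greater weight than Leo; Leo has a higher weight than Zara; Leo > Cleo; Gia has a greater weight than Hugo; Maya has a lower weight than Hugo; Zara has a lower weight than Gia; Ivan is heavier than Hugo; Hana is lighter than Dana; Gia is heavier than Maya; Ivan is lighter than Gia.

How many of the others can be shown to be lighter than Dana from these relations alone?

The elements the relations force below Dana are Maya, Hana, Hugo, Zara, Cleo, Leo — no chain reaches any other.
That is 6.

6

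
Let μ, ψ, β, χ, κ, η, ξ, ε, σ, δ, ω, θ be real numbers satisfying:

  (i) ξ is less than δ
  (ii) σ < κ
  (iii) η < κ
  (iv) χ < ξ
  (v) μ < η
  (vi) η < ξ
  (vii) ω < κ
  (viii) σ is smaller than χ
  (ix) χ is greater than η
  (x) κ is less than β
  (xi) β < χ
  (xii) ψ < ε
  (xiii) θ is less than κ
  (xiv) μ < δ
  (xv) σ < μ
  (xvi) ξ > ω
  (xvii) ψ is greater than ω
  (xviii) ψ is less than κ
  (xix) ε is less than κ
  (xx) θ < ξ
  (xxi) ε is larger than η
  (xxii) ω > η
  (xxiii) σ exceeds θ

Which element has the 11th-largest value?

σ

Chaining the given pairs: θ < σ < μ < η < ω < ψ < ε < κ < β < χ < ξ < δ.
The 11th largest is σ.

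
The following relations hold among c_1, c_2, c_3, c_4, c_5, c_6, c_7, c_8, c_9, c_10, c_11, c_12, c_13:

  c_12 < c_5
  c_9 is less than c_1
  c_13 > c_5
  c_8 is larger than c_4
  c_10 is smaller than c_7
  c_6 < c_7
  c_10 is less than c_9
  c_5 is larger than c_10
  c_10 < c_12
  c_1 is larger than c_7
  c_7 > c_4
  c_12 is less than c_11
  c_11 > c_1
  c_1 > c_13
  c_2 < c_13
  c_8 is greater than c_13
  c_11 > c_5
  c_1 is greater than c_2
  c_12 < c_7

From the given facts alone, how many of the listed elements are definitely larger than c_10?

From c_10 the given relations immediately reach c_12, c_5, c_7, c_9.
From those, c_13, c_1, c_11 — 7 in total.
From those, c_8 — 8 in total.
Nothing else is reachable above c_10; 8 in all.

8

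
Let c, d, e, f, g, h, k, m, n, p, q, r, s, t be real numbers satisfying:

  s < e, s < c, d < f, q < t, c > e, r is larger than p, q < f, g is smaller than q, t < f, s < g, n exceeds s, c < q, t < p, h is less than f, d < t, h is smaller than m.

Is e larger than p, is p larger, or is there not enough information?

Chaining the given relations: e < c < q < t < p.
So p is larger.

p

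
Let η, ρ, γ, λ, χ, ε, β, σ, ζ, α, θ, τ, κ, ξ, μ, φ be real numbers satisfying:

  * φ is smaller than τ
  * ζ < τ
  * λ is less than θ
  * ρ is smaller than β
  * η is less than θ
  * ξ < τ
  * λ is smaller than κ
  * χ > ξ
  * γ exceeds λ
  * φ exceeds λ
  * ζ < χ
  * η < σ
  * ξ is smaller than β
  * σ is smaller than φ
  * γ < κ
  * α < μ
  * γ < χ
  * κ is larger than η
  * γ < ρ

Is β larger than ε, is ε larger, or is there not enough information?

undetermined

Following every chain through ε: nothing is chained to ε.
β is not reached, and no chain runs the other way from β to ε.
So the given relations leave the order of ε and β undetermined.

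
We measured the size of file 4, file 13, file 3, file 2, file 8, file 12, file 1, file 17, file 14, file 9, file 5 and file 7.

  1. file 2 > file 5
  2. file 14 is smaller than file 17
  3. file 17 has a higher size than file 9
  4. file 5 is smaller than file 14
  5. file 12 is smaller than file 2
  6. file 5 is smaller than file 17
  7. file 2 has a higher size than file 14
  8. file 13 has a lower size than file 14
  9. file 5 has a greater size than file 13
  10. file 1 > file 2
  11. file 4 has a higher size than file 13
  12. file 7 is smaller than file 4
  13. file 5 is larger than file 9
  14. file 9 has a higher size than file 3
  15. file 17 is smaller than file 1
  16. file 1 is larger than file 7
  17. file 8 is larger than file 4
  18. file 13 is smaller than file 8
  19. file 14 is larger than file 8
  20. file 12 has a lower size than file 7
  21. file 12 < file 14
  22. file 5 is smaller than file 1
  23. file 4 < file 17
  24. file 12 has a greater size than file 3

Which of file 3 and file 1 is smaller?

Following the relations from file 3: file 3 < file 12 < file 7 < file 4 < file 8 < file 14 < file 2 < file 1.
So file 3 < file 1; file 3 is the smaller of the two.

file 3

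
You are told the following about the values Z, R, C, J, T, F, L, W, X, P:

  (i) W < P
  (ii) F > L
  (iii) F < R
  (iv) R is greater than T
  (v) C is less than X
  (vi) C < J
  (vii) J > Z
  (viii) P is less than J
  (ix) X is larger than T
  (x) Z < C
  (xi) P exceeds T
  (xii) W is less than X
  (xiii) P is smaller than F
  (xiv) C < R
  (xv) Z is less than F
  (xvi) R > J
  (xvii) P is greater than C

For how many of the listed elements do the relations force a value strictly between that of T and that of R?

3

Chaining upward from T reaches: P, F, X, J.
Chaining downward from R reaches: W, L, Z, C, P, F, J.
Strictly between T and R are those in both lists: P, F, J — 3 elements.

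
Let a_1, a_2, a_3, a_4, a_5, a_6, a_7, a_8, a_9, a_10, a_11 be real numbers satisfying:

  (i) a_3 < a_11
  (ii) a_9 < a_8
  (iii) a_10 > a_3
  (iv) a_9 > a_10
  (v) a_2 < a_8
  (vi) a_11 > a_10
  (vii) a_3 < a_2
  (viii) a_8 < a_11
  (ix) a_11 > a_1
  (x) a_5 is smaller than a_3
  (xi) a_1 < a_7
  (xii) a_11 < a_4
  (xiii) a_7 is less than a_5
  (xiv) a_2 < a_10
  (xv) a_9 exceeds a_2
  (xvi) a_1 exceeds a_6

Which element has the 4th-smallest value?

a_5

The consecutive relations fix a unique order: a_6 < a_1 < a_7 < a_5 < a_3 < a_2 < a_10 < a_9 < a_8 < a_11 < a_4.
The 4th smallest is a_5.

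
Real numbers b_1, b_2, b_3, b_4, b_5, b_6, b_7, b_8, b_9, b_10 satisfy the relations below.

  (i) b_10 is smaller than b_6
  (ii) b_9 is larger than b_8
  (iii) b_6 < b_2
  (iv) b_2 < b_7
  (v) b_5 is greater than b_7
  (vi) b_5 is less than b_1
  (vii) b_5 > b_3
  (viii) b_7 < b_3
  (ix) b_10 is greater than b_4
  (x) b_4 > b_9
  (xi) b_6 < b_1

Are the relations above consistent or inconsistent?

The single ordering b_8 < b_9 < b_4 < b_10 < b_6 < b_2 < b_7 < b_3 < b_5 < b_1 satisfies every listed relation, so no contradiction arises.

consistent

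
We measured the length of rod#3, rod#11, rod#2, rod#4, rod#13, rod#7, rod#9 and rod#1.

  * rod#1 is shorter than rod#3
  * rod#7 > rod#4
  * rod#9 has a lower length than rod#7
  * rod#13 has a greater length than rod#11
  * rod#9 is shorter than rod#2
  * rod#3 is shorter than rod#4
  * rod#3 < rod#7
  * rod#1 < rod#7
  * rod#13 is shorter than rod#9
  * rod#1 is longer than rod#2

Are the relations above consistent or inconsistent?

consistent

Every relation is compatible with rod#11 < rod#13 < rod#9 < rod#2 < rod#1 < rod#3 < rod#4 < rod#7; the set is consistent.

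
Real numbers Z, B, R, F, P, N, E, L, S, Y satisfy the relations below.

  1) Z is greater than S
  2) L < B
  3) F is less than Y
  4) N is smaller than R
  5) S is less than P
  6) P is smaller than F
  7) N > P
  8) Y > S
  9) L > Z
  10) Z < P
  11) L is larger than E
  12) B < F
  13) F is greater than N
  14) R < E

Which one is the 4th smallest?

N

Piecing the relations together gives one ordering: S < Z < P < N < R < E < L < B < F < Y.
Counting 4 from the smallest end gives N.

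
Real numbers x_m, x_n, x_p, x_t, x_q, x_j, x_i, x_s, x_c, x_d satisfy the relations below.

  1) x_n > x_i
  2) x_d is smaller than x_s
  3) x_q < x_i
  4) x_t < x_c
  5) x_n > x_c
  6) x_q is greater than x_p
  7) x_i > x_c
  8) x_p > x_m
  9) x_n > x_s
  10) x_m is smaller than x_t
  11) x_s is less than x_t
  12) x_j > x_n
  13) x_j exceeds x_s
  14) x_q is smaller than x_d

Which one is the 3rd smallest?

x_q

Chaining the given pairs: x_m < x_p < x_q < x_d < x_s < x_t < x_c < x_i < x_n < x_j.
The 3rd smallest is x_q.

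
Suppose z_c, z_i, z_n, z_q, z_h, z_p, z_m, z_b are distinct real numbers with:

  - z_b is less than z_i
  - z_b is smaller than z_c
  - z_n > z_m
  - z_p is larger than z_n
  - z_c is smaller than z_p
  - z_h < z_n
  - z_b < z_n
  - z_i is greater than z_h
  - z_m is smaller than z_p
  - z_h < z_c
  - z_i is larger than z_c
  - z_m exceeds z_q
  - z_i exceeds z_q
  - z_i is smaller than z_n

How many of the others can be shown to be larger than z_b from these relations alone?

4

Directly above z_b: z_c, z_i, z_n.
One step further: z_p (4 so far).
Nothing else is reachable above z_b; 4 in all.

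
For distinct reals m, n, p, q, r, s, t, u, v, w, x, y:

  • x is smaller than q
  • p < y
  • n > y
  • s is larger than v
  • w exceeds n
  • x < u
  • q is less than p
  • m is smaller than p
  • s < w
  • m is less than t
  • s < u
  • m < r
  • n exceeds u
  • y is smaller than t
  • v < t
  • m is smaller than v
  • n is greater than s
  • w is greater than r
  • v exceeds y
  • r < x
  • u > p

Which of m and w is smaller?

m

m < r and r < x give m < x.
Then x < q extends the chain to q.
With q < p: m < r < x < q < p.
With p < y: m < r < x < q < p < y.
Then y < v extends the chain to v.
Then v < s extends the chain to s.
Then s < u extends the chain to u.
With u < n: m < r < x < q < p < y < v < s < u < n.
Then n < w extends the chain to w.
So m < w; m is the smaller of the two.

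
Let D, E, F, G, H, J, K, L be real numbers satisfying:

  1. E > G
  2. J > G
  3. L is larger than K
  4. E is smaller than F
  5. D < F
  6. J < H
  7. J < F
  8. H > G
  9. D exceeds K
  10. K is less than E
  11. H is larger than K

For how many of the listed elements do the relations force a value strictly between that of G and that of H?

1

Chaining upward from G reaches: J, E, F.
Chaining downward from H reaches: K, J.
Strictly between G and H are those in both lists: J — 1 element.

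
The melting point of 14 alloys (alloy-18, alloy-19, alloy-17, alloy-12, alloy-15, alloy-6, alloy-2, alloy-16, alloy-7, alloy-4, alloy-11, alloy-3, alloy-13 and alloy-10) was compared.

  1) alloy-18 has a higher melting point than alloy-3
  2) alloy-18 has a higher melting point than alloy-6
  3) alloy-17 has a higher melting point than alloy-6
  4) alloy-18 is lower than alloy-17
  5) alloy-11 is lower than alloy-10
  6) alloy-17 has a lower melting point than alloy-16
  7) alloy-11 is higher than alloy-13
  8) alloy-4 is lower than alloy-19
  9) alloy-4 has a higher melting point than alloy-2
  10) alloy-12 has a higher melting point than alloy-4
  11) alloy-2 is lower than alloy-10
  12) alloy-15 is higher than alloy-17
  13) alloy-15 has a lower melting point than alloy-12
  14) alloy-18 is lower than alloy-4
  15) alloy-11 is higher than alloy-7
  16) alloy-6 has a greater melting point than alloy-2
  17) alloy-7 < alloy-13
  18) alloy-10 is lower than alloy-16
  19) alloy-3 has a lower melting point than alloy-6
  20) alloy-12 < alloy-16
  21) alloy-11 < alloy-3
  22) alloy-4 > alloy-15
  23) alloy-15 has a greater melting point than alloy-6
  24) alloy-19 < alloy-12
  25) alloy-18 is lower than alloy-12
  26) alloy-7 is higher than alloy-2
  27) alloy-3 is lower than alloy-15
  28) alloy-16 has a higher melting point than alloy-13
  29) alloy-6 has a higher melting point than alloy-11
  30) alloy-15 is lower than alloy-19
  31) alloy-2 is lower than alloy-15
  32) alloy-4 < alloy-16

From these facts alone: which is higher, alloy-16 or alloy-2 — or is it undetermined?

alloy-16

The relevant relations are alloy-2 < alloy-7; alloy-7 < alloy-13; alloy-13 < alloy-11; alloy-11 < alloy-3; alloy-3 < alloy-6; alloy-6 < alloy-18; alloy-18 < alloy-17; alloy-17 < alloy-15; alloy-15 < alloy-4; alloy-4 < alloy-19; alloy-19 < alloy-12; alloy-12 < alloy-16.
Together: alloy-2 < alloy-7 < alloy-13 < alloy-11 < alloy-3 < alloy-6 < alloy-18 < alloy-17 < alloy-15 < alloy-4 < alloy-19 < alloy-12 < alloy-16.
So alloy-16 is higher.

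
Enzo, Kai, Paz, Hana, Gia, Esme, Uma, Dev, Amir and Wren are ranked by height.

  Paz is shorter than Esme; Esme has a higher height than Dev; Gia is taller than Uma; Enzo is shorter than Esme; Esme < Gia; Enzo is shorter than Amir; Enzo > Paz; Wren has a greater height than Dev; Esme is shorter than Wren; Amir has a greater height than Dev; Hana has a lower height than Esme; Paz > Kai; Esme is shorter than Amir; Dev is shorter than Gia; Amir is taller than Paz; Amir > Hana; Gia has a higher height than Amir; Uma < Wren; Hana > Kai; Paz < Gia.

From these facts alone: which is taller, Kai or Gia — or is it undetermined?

Gia

The relevant relations are Kai < Paz; Paz < Enzo; Enzo < Esme; Esme < Amir; Amir < Gia.
Together: Kai < Paz < Enzo < Esme < Amir < Gia.
So Gia is taller.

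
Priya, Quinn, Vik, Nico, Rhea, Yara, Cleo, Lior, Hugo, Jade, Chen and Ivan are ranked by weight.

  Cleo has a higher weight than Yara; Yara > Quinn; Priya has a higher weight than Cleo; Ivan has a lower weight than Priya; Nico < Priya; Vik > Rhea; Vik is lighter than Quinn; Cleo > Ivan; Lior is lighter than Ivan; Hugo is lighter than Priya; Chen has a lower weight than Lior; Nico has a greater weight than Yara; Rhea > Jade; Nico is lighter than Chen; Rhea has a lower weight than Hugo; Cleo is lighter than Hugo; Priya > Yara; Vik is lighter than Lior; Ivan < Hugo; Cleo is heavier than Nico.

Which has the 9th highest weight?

Piecing the relations together gives one ordering: Jade < Rhea < Vik < Quinn < Yara < Nico < Chen < Lior < Ivan < Cleo < Hugo < Priya.
The 9th largest is Quinn.

Quinn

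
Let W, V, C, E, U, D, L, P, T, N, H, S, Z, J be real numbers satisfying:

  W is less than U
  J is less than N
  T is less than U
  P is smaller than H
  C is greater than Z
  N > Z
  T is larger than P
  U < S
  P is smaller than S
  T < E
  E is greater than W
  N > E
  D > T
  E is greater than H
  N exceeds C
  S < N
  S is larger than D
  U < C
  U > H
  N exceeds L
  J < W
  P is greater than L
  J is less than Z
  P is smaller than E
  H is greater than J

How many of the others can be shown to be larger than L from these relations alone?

9

Directly above L: P, N.
One step further: T, H, S, E (6 so far).
One step further: D, U (8 so far).
One step further: C (9 so far).
Nothing else is reachable above L; 9 in all.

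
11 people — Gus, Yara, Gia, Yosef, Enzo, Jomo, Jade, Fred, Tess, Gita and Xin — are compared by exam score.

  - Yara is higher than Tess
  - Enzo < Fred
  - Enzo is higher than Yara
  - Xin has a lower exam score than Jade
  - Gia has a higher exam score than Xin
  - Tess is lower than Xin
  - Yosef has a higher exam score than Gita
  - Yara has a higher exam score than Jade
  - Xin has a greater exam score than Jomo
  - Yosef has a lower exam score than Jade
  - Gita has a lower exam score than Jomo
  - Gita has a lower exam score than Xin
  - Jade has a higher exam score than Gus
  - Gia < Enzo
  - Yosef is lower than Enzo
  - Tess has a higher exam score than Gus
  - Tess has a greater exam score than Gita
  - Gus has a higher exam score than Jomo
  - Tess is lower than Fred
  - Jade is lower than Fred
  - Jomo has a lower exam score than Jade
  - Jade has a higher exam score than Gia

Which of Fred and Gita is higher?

Fred

The relevant relations are Gita < Jomo; Jomo < Gus; Gus < Tess; Tess < Xin; Xin < Jade; Jade < Yara; Yara < Enzo; Enzo < Fred.
Chaining these gives Gita < Jomo < Gus < Tess < Xin < Jade < Yara < Enzo < Fred.
So Gita < Fred; Fred is the higher of the two.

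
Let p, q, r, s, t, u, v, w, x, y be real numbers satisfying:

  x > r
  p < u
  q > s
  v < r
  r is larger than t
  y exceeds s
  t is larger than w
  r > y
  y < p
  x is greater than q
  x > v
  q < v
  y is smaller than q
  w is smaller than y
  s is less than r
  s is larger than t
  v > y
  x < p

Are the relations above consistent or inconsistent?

Every relation is compatible with w < t < s < y < q < v < r < x < p < u; the set is consistent.

consistent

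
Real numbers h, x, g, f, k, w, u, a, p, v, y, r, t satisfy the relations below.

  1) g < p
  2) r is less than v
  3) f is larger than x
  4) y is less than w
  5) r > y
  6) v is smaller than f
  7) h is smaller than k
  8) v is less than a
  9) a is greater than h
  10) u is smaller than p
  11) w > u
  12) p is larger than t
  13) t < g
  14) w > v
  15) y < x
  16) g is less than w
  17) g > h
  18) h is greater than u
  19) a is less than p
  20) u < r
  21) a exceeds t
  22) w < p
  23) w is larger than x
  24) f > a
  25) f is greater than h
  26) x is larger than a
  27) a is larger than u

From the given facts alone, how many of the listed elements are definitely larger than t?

6

The elements the relations force above t are a, x, g, w, f, p — no chain reaches any other.
That is 6.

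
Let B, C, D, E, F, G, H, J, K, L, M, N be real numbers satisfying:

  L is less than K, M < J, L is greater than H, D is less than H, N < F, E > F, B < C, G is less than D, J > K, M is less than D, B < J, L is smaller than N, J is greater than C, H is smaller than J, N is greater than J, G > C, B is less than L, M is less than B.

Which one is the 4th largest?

J

The consecutive relations fix a unique order: M < B < C < G < D < H < L < K < J < N < F < E.
The 4th largest is J.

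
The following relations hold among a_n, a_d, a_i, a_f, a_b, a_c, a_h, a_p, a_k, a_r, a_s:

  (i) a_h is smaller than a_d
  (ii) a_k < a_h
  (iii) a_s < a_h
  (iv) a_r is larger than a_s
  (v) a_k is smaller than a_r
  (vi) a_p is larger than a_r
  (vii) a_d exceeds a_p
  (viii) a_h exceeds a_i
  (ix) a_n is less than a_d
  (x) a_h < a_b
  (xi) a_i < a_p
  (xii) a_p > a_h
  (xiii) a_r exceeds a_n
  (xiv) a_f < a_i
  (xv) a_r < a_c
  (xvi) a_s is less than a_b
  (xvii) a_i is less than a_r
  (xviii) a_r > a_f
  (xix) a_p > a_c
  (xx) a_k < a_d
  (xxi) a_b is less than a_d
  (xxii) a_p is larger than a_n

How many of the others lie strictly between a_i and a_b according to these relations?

Chaining upward from a_i reaches: a_h, a_r, a_c, a_p, a_d.
Chaining downward from a_b reaches: a_f, a_k, a_s, a_h.
Strictly between a_i and a_b are those in both lists: a_h — 1 element.

1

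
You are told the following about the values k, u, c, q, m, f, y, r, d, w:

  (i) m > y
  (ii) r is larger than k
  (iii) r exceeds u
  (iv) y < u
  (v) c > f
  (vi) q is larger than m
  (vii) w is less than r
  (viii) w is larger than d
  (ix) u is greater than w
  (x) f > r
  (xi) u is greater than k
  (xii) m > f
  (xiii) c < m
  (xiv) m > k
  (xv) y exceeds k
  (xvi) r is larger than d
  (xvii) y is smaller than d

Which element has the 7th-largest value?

Chaining the given pairs: k < y < d < w < u < r < f < c < m < q.
The 7th largest is w.

w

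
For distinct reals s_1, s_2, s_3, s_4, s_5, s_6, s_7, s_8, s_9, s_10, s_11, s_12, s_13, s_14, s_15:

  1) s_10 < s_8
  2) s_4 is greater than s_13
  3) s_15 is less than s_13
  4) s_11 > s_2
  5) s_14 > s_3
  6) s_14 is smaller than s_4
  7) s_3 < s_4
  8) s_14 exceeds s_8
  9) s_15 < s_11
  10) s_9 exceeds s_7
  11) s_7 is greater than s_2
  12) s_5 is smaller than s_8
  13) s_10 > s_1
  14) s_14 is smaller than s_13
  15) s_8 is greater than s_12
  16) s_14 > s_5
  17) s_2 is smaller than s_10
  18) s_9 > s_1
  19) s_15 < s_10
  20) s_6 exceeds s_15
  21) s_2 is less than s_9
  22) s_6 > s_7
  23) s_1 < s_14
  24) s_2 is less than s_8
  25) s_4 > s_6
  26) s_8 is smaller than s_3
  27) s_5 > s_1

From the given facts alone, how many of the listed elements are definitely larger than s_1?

8

The elements the relations force above s_1 are s_10, s_5, s_8, s_3, s_14, s_13, s_9, s_4 — no chain reaches any other.
That is 8.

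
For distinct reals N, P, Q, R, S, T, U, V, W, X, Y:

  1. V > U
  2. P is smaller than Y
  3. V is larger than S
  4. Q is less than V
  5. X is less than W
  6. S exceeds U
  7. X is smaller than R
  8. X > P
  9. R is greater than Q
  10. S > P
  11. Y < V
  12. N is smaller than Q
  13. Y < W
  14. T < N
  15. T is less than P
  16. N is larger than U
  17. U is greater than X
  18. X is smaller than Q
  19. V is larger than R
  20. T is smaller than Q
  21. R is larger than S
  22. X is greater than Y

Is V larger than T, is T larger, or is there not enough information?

V

Link the given pairs in sequence: T < P; P < Y; Y < X; X < U; U < N; N < Q; Q < R; R < V.
Together: T < P < Y < X < U < N < Q < R < V.
So V is larger.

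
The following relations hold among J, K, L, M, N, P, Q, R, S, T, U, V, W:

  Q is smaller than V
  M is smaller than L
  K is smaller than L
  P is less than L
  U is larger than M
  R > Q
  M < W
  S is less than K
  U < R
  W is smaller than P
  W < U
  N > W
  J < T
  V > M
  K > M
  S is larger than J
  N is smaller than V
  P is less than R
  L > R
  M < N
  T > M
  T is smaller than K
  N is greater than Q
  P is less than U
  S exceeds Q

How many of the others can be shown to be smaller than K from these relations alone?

Directly below K: M, T, S.
One step further: J, Q (5 so far).
No other element is forced below K by the given relations, so the count is 5.

5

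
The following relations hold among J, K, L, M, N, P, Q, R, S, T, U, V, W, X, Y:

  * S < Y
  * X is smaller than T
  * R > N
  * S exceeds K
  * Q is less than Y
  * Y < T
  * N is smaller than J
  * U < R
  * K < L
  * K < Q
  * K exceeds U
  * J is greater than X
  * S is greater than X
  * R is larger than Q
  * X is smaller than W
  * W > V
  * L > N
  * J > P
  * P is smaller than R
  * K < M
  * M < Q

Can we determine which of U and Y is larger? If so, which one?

The relevant relations are U < K; K < M; M < Q; Q < Y.
Together: U < K < M < Q < Y.
So Y is larger.

Y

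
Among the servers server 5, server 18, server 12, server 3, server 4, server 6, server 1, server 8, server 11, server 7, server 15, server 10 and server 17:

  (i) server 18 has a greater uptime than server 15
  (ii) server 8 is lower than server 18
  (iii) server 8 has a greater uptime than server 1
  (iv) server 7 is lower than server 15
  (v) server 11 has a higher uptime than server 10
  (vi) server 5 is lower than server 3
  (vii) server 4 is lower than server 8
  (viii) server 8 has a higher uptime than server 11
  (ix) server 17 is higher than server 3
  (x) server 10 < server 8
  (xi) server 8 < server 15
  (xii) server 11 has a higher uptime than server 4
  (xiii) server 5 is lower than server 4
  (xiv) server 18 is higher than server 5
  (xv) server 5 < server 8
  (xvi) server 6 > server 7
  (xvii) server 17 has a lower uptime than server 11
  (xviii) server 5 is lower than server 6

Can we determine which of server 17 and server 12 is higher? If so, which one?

undetermined

Following every chain through server 12: nothing is chained to server 12.
server 17 is not reached, and no chain runs the other way from server 17 to server 12.
So the given relations leave the order of server 12 and server 17 undetermined.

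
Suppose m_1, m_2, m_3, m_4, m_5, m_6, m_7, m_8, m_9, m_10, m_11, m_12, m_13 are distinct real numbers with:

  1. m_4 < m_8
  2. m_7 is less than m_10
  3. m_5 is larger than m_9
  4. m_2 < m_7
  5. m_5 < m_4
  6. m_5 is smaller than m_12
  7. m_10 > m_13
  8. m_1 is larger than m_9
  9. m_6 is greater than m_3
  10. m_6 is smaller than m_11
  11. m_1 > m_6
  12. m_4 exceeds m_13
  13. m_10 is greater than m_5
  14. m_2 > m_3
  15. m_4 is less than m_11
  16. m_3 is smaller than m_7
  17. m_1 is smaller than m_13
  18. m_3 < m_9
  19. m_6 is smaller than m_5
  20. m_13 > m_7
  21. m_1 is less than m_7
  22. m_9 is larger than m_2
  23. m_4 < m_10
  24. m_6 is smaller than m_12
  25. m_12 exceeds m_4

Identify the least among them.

m_3

Chaining upward from m_3: directly above it, m_2, m_9, m_6, m_7; then m_5, m_1, m_13, m_10, m_11, m_12; then m_4; then m_8.
That covers every other element, and nothing is given below m_3, so m_3 is the least.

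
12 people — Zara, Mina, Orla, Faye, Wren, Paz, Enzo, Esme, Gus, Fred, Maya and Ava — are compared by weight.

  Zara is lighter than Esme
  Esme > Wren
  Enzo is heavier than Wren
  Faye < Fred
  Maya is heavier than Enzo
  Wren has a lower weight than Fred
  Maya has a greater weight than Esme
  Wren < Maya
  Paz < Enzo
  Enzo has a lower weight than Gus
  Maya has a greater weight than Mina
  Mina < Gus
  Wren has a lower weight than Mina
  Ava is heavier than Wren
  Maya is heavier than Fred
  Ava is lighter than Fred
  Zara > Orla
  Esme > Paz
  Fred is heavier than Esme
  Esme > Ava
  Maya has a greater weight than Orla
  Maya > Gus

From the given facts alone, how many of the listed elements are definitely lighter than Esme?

The elements the relations force below Esme are Wren, Orla, Ava, Paz, Zara — no chain reaches any other.
That is 5.

5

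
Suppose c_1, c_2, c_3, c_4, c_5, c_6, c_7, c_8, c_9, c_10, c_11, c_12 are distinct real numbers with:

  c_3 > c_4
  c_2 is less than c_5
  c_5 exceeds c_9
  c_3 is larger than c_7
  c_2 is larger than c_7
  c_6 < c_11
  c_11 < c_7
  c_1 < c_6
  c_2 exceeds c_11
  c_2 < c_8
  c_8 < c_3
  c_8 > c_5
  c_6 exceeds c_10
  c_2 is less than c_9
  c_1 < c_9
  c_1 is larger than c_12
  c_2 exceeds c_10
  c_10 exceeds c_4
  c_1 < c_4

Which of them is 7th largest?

The consecutive relations fix a unique order: c_12 < c_1 < c_4 < c_10 < c_6 < c_11 < c_7 < c_2 < c_9 < c_5 < c_8 < c_3.
Counting 7 from the largest end gives c_11.

c_11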